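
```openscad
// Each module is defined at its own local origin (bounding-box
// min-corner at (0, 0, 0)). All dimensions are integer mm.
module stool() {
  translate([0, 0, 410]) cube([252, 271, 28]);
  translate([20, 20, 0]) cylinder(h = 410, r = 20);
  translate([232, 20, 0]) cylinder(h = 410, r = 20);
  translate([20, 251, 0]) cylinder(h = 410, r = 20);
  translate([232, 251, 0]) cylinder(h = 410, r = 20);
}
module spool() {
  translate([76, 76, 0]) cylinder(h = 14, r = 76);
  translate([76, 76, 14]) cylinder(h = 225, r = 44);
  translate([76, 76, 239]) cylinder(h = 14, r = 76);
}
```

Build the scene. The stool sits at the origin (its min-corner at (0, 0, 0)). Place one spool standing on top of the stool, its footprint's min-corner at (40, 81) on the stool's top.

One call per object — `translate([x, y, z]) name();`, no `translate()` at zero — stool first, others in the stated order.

stool();
translate([40, 81, 438]) spool();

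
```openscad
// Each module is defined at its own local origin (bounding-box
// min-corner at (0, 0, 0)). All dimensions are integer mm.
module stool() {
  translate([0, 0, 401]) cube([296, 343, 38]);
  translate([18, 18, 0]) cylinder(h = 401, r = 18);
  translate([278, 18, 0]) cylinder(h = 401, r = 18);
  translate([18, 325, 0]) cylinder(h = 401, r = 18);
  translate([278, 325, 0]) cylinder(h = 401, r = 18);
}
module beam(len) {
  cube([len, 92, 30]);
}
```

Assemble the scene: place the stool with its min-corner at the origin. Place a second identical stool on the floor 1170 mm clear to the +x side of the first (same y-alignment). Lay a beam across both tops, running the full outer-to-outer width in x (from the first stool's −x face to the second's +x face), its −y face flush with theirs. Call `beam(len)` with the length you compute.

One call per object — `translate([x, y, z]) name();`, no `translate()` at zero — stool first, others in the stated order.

stool();
translate([1466, 0, 0]) stool();
translate([0, 0, 439]) beam(1762);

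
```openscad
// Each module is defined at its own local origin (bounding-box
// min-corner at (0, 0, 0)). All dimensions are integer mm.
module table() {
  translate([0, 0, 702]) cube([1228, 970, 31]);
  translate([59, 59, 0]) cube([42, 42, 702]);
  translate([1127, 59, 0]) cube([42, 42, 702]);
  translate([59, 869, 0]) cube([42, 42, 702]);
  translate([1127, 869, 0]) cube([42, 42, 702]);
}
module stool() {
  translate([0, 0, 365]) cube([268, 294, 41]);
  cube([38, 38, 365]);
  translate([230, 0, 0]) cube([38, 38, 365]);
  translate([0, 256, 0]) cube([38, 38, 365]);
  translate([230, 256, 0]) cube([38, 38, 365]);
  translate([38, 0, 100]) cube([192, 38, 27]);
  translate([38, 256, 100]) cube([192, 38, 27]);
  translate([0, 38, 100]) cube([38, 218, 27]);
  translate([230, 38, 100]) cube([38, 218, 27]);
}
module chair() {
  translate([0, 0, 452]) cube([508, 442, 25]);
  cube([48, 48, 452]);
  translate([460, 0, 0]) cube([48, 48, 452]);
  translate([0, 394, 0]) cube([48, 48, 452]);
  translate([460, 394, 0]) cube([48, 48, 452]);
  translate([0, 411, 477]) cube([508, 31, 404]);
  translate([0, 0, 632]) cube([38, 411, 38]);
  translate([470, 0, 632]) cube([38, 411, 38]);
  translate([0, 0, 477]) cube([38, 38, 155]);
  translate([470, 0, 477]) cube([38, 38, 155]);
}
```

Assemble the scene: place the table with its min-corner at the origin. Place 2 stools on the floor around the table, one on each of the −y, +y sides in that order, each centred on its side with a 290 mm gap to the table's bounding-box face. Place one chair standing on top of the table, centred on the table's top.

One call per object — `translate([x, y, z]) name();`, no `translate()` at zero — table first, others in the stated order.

table();
translate([480, -584, 0]) stool();
translate([480, 1260, 0]) stool();
translate([360, 264, 733]) chair();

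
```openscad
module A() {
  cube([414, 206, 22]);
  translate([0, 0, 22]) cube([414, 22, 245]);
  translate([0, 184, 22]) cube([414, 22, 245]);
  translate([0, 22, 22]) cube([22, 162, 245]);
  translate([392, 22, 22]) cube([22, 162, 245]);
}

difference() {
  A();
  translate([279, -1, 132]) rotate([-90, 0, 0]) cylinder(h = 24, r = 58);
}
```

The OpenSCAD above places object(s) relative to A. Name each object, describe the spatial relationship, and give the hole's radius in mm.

The subtracted cylinder has r = 58 mm.

A is an open box. The open box has a circular hole through its front wall. The hole's radius is 58 mm.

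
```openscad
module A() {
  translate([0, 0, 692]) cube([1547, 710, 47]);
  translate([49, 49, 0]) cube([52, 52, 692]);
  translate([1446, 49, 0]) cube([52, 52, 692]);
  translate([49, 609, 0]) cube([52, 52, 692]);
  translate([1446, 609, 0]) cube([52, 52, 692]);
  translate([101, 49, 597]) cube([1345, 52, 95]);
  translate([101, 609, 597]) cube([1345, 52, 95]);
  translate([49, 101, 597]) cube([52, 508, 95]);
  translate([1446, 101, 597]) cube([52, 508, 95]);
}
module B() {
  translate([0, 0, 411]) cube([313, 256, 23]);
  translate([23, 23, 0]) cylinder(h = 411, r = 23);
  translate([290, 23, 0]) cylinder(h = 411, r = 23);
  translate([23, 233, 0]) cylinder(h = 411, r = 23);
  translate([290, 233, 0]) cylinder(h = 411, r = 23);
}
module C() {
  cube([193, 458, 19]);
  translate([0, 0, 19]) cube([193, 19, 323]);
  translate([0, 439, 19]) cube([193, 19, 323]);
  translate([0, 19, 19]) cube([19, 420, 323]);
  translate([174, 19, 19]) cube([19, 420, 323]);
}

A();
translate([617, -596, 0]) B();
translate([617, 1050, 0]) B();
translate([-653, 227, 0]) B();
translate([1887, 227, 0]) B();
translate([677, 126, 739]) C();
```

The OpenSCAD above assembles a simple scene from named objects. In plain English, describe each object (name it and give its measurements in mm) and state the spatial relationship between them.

A is a table with a 1547×710 mm rectangular top, 47 mm thick, top surface at z = 739 mm, supported by four 52×52 mm square legs, each inset 49 mm from the nearest pair of top edges, running from the floor. Four apron rails, 52 mm thick and 95 mm tall, run between adjacent legs with their top edges flush with the underside of the top and their outer faces flush with the legs' outer faces.

B is a four-legged stool. The seat is 313×256 mm, 23 mm thick, top at z = 434 mm. It stands on four round legs, each 46 mm in diameter, from z = 0 to the seat underside, each leg's axis is inset half a diameter from the nearest pair of seat edges (so the leg's bounding box is flush with the corner).

C is an open storage box with external size 193×458×342 mm and wall thickness 19 mm (the base is also 19 mm thick). The base covers the whole footprint; the four walls stand on the base, with the y-facing walls full-width and the x-facing walls fitting between their inner faces.

Four stools sit around the table at the −y, +y, −x, +x sides. The open box is on top of the table, centred.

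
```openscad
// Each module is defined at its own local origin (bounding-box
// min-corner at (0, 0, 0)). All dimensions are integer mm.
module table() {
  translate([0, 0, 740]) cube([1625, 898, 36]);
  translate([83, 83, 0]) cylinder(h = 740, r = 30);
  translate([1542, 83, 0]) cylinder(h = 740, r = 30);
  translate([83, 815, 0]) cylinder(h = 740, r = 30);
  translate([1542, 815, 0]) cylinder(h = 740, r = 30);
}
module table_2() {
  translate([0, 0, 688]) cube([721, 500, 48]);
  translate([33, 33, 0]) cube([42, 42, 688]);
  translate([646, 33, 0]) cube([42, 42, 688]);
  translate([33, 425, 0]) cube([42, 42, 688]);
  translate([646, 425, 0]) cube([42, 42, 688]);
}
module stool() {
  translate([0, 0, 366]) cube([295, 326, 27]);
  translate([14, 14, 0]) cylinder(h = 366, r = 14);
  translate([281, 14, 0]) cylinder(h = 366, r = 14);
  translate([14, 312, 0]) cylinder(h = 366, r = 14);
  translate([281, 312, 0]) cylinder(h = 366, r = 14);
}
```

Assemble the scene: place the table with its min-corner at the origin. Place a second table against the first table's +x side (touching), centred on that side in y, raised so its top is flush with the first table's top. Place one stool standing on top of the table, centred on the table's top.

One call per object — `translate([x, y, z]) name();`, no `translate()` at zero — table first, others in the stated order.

table();
translate([1625, 199, 40]) table_2();
translate([665, 286, 776]) stool();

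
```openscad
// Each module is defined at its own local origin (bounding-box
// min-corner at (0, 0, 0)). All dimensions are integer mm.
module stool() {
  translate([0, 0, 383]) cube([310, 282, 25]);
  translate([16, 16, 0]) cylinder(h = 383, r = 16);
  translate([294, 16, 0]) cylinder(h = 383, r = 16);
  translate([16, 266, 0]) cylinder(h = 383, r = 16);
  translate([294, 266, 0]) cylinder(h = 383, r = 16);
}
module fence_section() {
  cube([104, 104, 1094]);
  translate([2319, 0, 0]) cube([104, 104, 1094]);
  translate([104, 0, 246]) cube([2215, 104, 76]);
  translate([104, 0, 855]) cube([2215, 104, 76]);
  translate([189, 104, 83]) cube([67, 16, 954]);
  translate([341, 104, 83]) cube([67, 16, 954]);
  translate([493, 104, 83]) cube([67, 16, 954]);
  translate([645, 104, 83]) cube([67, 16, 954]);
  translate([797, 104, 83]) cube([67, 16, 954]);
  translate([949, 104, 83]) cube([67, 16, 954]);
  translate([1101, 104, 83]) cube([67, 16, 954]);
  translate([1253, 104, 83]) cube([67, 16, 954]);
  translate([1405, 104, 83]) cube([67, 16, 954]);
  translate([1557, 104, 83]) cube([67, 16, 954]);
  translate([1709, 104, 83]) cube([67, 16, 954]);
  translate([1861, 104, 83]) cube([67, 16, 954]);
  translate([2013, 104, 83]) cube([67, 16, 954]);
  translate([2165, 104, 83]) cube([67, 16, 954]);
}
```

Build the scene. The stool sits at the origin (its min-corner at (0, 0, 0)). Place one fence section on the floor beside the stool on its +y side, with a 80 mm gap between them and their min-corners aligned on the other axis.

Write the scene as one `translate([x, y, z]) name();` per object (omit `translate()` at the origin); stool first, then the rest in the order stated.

stool();
translate([0, 362, 0]) fence_section();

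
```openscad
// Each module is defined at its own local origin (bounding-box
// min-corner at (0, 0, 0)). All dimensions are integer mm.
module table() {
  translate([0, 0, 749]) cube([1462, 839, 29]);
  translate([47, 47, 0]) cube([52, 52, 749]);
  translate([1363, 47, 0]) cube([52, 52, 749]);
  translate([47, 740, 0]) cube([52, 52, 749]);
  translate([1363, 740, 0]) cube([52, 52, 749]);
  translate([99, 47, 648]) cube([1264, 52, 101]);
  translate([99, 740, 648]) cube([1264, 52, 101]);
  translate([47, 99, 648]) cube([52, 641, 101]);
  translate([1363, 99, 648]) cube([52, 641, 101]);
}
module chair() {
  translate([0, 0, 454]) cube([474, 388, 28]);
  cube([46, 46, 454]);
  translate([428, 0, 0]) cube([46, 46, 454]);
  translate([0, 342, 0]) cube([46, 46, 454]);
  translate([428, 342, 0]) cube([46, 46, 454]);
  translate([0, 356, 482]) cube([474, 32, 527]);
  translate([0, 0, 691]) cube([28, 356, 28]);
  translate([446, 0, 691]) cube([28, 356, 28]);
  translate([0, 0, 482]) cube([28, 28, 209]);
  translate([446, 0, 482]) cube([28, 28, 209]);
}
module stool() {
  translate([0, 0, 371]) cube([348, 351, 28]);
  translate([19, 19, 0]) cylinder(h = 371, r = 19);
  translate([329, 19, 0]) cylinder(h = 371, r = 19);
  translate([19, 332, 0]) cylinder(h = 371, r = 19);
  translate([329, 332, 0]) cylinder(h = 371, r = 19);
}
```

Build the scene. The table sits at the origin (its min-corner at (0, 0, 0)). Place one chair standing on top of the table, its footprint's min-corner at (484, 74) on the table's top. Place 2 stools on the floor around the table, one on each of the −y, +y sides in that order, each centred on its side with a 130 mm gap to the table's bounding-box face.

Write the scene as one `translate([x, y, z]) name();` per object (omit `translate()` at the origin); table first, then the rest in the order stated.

table();
translate([484, 74, 778]) chair();
translate([557, -481, 0]) stool();
translate([557, 969, 0]) stool();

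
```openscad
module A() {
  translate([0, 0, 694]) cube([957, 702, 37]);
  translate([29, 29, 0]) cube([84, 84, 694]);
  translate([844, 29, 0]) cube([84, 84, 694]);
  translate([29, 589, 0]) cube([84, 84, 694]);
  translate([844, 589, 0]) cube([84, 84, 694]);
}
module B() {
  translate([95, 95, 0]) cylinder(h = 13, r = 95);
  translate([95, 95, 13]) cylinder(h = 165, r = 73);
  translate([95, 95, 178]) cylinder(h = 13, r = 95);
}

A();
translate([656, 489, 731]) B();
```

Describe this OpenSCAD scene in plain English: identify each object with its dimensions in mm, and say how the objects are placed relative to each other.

A is a table: top 957 mm (x) × 702 mm (y), 37 mm thick, upper face at z = 731 mm, on four 84×84 mm square legs, each inset 29 mm from the nearest pair of top edges, running from z = 0 to the bottom of the top.

B is a spool: two coaxial disc flanges of radius 95 mm and thickness 13 mm, joined by a core cylinder of radius 73 mm and height 165 mm. The lower flange rests on z = 0 and the three cylinders share a vertical axis.

The spool is on top of the table.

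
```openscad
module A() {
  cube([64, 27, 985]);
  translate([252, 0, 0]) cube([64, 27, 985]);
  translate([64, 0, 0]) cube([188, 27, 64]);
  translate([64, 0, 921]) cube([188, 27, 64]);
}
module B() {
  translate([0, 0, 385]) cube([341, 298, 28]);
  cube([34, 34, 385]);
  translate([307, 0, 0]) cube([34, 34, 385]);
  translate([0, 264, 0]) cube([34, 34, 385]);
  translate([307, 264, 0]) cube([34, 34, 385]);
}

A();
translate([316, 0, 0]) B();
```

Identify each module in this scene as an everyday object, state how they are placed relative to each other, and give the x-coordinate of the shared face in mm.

A is a picture frame. B is a stool. The stool is against the picture frame's +x side, with their −y faces flush. The x-coordinate of the shared face is 316 mm.

The picture frame's +x face and the stool's −x face are both at x = 316 mm.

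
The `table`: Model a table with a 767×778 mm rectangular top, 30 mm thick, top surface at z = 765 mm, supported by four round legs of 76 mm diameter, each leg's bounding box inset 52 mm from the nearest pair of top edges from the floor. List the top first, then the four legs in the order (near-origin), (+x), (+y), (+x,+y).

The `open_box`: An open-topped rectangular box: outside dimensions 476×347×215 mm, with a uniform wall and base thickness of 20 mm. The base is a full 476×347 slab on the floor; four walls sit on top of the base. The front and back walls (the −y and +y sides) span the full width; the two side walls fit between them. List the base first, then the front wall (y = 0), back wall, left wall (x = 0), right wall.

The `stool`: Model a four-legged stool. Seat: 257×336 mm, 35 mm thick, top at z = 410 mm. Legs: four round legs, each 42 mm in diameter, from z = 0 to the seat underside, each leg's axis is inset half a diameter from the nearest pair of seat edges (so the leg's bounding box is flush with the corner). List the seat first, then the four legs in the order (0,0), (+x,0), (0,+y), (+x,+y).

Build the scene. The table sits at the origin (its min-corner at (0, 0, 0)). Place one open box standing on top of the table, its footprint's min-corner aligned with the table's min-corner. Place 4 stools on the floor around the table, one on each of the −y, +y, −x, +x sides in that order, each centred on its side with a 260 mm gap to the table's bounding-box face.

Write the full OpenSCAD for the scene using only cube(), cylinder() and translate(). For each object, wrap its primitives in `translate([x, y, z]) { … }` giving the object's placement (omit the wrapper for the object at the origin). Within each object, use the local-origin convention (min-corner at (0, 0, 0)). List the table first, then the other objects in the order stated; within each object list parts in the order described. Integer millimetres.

translate([0, 0, 735]) cube([767, 778, 30]);
translate([90, 90, 0]) cylinder(h = 735, r = 38);
translate([677, 90, 0]) cylinder(h = 735, r = 38);
translate([90, 688, 0]) cylinder(h = 735, r = 38);
translate([677, 688, 0]) cylinder(h = 735, r = 38);
translate([0, 0, 765]) {
  cube([476, 347, 20]);
  translate([0, 0, 20]) cube([476, 20, 195]);
  translate([0, 327, 20]) cube([476, 20, 195]);
  translate([0, 20, 20]) cube([20, 307, 195]);
  translate([456, 20, 20]) cube([20, 307, 195]);
}
translate([255, -596, 0]) {
  translate([0, 0, 375]) cube([257, 336, 35]);
  translate([21, 21, 0]) cylinder(h = 375, r = 21);
  translate([236, 21, 0]) cylinder(h = 375, r = 21);
  translate([21, 315, 0]) cylinder(h = 375, r = 21);
  translate([236, 315, 0]) cylinder(h = 375, r = 21);
}
translate([255, 1038, 0]) {
  translate([0, 0, 375]) cube([257, 336, 35]);
  translate([21, 21, 0]) cylinder(h = 375, r = 21);
  translate([236, 21, 0]) cylinder(h = 375, r = 21);
  translate([21, 315, 0]) cylinder(h = 375, r = 21);
  translate([236, 315, 0]) cylinder(h = 375, r = 21);
}
translate([-517, 221, 0]) {
  translate([0, 0, 375]) cube([257, 336, 35]);
  translate([21, 21, 0]) cylinder(h = 375, r = 21);
  translate([236, 21, 0]) cylinder(h = 375, r = 21);
  translate([21, 315, 0]) cylinder(h = 375, r = 21);
  translate([236, 315, 0]) cylinder(h = 375, r = 21);
}
translate([1027, 221, 0]) {
  translate([0, 0, 375]) cube([257, 336, 35]);
  translate([21, 21, 0]) cylinder(h = 375, r = 21);
  translate([236, 21, 0]) cylinder(h = 375, r = 21);
  translate([21, 315, 0]) cylinder(h = 375, r = 21);
  translate([236, 315, 0]) cylinder(h = 375, r = 21);
}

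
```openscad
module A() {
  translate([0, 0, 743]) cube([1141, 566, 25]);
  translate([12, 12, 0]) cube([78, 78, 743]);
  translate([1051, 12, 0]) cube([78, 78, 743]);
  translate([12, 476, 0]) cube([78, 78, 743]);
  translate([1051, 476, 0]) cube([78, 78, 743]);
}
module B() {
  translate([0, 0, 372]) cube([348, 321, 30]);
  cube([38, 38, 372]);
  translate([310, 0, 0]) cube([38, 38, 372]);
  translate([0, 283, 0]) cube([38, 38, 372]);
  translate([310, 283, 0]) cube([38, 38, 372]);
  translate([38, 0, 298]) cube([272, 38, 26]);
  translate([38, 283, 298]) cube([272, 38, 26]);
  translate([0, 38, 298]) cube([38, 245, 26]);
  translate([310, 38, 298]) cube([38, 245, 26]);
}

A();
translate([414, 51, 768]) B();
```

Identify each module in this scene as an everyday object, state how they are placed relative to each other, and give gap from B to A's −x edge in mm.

The stool's min-x is at 414; the table's min-x is 0; gap = 414 mm.

A is a table. B is a stool. The stool is on top of the table. The gap from the stool to the table's −x edge is 414 mm.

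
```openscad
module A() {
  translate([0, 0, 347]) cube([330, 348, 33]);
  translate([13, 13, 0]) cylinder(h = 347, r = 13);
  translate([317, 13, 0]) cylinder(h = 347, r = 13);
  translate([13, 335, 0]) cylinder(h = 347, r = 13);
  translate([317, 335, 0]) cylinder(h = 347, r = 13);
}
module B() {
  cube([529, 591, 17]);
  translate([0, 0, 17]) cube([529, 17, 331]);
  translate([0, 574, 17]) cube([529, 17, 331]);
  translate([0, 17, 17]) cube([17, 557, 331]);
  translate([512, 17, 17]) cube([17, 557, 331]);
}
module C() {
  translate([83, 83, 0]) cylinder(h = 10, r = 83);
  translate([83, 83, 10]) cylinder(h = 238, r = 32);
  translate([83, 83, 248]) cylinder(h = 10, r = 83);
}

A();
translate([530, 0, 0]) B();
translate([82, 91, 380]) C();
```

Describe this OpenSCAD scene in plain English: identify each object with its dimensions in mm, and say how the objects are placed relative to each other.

A is a four-legged stool. The seat is 330×348 mm, 33 mm thick, top at z = 380 mm. It stands on four round legs, each 26 mm in diameter, from z = 0 to the seat underside, each leg's axis is inset half a diameter from the nearest pair of seat edges (so the leg's bounding box is flush with the corner).

B is an open-topped rectangular box: outside dimensions 529×591×348 mm, with a uniform wall and base thickness of 17 mm. The base is a full 529×591 slab on the floor; four walls sit on top of the base. The front and back walls (the −y and +y sides) span the full width; the two side walls fit between them.

C is a spool: two coaxial disc flanges of radius 83 mm and thickness 10 mm, joined by a core cylinder of radius 32 mm and height 238 mm. The lower flange rests on z = 0 and the three cylinders share a vertical axis.

The open box is on the floor beside the stool on its +x side. The spool is on top of the stool, centred.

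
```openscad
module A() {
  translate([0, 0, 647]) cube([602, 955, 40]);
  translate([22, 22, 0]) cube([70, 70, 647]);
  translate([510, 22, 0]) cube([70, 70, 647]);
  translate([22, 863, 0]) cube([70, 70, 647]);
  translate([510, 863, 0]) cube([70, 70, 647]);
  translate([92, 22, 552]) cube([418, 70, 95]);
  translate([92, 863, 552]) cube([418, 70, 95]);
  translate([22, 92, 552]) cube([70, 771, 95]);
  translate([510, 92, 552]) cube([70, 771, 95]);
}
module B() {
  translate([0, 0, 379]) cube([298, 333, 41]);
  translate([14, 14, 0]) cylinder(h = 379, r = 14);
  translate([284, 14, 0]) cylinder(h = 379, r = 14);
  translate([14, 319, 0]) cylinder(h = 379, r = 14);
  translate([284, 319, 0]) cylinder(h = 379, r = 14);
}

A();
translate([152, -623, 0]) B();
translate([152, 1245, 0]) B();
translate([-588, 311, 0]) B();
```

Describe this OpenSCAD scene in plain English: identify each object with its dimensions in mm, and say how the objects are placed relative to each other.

A is a rectangular dining table. The top is 602×955×40 mm with its upper surface at z = 687 mm. It stands on four 70×70 mm square legs, each inset 22 mm from the nearest pair of top edges, running from the floor to the underside of the top. Four apron rails, 70 mm thick and 95 mm tall, run between adjacent legs with their top edges flush with the underside of the top and their outer faces flush with the legs' outer faces.

B is a simple wooden stool: a rectangular seat 298 mm (x) by 333 mm (y), 41 mm thick, top face at z = 420 mm, on four round legs, each 28 mm in diameter. The legs rest on z = 0, each leg's axis is inset half a diameter from the nearest pair of seat edges (so the leg's bounding box is flush with the corner).

Three stools sit around the table at the −y, +y, −x sides.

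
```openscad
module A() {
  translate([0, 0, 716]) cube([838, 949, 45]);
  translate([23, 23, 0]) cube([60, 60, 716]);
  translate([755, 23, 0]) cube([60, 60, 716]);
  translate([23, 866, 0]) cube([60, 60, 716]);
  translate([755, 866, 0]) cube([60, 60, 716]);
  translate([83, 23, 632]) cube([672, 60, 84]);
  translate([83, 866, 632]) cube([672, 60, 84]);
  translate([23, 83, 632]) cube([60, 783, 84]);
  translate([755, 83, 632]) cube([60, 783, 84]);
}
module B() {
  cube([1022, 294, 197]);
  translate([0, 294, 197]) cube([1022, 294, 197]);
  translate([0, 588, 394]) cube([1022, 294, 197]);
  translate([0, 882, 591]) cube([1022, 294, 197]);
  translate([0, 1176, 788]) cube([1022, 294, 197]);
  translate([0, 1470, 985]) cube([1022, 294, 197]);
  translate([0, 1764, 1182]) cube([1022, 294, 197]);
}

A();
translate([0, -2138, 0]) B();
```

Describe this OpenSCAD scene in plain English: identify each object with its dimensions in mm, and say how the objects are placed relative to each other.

A is a table: top 838 mm (x) × 949 mm (y), 45 mm thick, upper face at z = 761 mm, on four 60×60 mm square legs, each inset 23 mm from the nearest pair of top edges, running from z = 0 to the bottom of the top. Four apron rails, 60 mm thick and 84 mm tall, run between adjacent legs with their top edges flush with the underside of the top and their outer faces flush with the legs' outer faces.

B is a straight staircase of 7 solid steps. Each step is 1022 mm wide (x), 294 mm deep (y, the going) and 197 mm tall (the rise). The first step rests on the floor; each subsequent step sits one going further in +y and one rise higher in +z, directly behind and above the previous step with no overlap.

The staircase is on the floor beside the table on its −y side.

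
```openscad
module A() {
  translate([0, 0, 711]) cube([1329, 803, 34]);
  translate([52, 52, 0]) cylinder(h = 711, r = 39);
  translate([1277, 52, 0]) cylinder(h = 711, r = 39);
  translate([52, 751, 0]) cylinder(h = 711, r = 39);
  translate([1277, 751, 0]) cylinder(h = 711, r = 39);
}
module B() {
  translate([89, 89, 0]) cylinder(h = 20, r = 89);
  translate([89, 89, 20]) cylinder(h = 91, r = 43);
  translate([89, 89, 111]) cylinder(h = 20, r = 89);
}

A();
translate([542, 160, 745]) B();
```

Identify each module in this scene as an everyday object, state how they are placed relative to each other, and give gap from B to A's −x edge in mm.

A is a table. B is a spool. The spool is on top of the table. The gap from the spool to the table's −x edge is 542 mm.

The spool's min-x is at 542; the table's min-x is 0; gap = 542 mm.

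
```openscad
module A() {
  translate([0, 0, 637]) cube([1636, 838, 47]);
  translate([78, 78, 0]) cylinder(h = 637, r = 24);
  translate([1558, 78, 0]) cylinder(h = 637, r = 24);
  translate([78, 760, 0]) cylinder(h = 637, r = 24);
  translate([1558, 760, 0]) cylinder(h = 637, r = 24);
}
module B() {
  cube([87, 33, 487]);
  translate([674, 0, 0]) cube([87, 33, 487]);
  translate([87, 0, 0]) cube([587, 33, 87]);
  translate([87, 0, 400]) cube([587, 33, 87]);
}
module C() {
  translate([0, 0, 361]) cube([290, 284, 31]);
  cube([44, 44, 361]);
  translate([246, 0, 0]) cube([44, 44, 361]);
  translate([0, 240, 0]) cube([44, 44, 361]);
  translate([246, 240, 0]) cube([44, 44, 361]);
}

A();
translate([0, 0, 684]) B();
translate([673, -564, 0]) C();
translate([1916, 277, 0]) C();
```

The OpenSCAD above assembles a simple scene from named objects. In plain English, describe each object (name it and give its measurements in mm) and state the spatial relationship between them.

A is a table with a 1636×838 mm rectangular top, 47 mm thick, top surface at z = 684 mm, supported by four round legs of 48 mm diameter, each leg's bounding box inset 54 mm from the nearest pair of top edges, running from the floor.

B is a rectangular picture frame lying in the x–z plane (depth along y). The opening is 587 mm wide (x) by 313 mm tall (z), surrounded by a border 87 mm wide on all four sides. The frame is 33 mm deep and is made of two full-height vertical stiles with two horizontal rails fitted between them.

C is a four-legged stool. The seat is a 290×284×31 mm slab whose top surface is at z = 392 mm; four square legs, each 44×44 mm in cross-section, run from the floor (z = 0) to the underside of the seat, each flush with a corner of the seat.

The picture frame is on top of the table. Two stools sit around the table at the −y, +x sides.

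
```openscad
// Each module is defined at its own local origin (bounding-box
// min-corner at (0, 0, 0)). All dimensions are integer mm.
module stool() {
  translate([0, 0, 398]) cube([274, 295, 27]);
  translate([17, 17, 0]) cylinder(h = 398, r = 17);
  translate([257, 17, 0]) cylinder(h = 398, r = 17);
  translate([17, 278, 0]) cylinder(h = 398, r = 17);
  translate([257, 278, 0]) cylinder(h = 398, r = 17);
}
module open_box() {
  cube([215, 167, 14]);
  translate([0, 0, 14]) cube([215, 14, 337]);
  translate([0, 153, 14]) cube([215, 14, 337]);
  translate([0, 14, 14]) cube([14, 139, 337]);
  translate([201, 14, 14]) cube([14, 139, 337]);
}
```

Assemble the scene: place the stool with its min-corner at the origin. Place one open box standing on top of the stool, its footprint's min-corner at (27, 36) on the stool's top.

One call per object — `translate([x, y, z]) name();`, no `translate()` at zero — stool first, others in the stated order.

stool();
translate([27, 36, 425]) open_box();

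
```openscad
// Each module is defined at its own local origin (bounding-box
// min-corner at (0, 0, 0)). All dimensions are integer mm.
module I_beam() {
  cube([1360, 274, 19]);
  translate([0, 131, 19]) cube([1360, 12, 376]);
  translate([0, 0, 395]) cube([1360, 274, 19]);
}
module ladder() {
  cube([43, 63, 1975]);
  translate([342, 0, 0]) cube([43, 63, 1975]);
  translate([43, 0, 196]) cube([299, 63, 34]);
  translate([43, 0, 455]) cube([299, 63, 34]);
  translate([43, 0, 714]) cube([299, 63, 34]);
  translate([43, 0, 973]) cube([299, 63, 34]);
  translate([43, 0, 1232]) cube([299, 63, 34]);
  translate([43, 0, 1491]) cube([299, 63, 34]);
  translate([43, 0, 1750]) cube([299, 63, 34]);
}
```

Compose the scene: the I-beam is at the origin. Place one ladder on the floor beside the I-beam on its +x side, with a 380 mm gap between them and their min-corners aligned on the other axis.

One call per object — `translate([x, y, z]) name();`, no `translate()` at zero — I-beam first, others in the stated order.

I_beam();
translate([1740, 0, 0]) ladder();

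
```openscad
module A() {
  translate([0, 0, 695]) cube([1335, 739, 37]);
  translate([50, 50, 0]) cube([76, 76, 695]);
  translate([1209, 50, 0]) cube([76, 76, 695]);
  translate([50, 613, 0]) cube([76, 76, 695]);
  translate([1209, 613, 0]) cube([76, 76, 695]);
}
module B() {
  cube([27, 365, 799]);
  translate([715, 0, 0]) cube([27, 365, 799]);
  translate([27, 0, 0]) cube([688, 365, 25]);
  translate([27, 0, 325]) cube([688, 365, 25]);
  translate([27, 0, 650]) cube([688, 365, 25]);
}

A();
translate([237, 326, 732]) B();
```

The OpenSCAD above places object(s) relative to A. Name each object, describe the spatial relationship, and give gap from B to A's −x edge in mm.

The bookshelf's min-x is at 237; the table's min-x is 0; gap = 237 mm.

A is a table. B is a bookshelf. The bookshelf is on top of the table. The gap from the bookshelf to the table's −x edge is 237 mm.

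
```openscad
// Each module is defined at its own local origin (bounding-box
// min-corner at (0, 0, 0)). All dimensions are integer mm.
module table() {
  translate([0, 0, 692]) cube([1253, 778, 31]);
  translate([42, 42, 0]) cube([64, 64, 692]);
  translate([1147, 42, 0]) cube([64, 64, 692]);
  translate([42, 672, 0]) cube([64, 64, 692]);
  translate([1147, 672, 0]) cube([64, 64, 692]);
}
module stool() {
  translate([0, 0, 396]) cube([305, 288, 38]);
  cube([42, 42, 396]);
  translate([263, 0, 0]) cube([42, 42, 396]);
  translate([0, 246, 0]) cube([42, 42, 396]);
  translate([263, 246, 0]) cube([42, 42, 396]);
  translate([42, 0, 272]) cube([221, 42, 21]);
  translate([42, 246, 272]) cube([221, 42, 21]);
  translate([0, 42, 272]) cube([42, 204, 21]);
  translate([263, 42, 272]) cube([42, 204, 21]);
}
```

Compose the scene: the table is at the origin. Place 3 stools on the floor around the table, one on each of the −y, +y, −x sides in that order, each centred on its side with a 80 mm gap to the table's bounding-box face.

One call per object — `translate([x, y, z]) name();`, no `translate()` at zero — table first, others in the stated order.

table();
translate([474, -368, 0]) stool();
translate([474, 858, 0]) stool();
translate([-385, 245, 0]) stool();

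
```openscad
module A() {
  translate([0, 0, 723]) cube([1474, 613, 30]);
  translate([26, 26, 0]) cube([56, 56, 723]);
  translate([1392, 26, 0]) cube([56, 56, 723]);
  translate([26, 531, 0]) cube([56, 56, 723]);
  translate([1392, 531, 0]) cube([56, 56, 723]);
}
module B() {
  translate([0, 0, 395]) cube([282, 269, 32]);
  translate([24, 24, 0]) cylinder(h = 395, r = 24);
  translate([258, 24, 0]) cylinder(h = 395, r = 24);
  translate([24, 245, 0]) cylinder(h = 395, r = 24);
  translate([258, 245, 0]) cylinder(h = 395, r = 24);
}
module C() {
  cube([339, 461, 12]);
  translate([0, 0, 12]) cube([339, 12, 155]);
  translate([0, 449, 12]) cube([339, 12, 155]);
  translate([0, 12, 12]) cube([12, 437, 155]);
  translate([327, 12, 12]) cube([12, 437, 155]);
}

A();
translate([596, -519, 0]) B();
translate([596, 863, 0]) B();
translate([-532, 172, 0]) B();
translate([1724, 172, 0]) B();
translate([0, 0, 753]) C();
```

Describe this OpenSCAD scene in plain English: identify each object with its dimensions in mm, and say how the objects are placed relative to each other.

A is a table: top 1474 mm (x) × 613 mm (y), 30 mm thick, upper face at z = 753 mm, on four 56×56 mm square legs, each inset 26 mm from the nearest pair of top edges, running from z = 0 to the bottom of the top.

B is a simple wooden stool: a rectangular seat 282 mm (x) by 269 mm (y), 32 mm thick, top face at z = 427 mm, on four round legs, each 48 mm in diameter. The legs rest on z = 0, each leg's axis is inset half a diameter from the nearest pair of seat edges (so the leg's bounding box is flush with the corner).

C is an open-topped rectangular box: outside dimensions 339×461×167 mm, with a uniform wall and base thickness of 12 mm. The base is a full 339×461 slab on the floor; four walls sit on top of the base. The front and back walls (the −y and +y sides) span the full width; the two side walls fit between them.

Four stools sit around the table at the −y, +y, −x, +x sides. The open box is on top of the table.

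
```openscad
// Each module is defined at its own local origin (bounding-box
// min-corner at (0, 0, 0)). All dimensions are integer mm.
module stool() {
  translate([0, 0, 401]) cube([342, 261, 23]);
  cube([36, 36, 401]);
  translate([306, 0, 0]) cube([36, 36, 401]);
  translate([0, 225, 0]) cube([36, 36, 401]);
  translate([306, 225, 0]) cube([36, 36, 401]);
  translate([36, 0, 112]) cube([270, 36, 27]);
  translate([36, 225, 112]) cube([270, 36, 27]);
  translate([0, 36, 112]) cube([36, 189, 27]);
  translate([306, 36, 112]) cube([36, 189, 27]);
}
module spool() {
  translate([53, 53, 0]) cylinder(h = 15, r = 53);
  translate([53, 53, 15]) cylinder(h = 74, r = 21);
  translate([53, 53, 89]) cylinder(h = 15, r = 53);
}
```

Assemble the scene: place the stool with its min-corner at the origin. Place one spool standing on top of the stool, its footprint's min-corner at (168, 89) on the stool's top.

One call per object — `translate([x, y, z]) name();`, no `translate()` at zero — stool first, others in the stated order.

stool();
translate([168, 89, 424]) spool();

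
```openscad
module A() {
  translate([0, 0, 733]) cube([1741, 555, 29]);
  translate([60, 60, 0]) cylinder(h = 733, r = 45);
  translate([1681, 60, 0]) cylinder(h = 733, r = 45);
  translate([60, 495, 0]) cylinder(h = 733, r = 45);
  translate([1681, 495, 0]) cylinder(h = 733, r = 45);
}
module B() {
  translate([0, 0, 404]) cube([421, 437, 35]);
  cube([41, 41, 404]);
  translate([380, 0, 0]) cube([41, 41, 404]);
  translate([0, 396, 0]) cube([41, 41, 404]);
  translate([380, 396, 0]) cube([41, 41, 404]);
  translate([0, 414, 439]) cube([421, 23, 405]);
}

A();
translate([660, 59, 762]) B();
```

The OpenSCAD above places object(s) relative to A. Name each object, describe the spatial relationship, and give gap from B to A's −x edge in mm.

A is a table. B is a chair. The chair is on top of the table, centred. The gap from the chair to the table's −x edge is 660 mm.

The chair's min-x is at 660; the table's min-x is 0; gap = 660 mm.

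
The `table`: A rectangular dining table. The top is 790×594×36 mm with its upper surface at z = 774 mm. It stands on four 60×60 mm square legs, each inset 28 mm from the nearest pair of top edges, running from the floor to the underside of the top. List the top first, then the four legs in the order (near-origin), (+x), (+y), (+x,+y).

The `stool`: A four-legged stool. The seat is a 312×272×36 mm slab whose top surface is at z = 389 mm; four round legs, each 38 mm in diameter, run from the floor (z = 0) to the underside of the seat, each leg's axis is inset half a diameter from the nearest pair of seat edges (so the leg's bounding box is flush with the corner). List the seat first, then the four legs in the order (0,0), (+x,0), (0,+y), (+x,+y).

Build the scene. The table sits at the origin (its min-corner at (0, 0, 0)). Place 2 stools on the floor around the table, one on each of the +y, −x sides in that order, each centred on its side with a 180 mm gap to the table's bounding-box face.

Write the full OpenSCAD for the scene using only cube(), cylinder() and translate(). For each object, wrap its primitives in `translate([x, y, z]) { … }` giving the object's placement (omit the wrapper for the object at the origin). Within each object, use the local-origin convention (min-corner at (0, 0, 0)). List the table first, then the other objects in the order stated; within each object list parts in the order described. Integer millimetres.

translate([0, 0, 738]) cube([790, 594, 36]);
translate([28, 28, 0]) cube([60, 60, 738]);
translate([702, 28, 0]) cube([60, 60, 738]);
translate([28, 506, 0]) cube([60, 60, 738]);
translate([702, 506, 0]) cube([60, 60, 738]);
translate([239, 774, 0]) {
  translate([0, 0, 353]) cube([312, 272, 36]);
  translate([19, 19, 0]) cylinder(h = 353, r = 19);
  translate([293, 19, 0]) cylinder(h = 353, r = 19);
  translate([19, 253, 0]) cylinder(h = 353, r = 19);
  translate([293, 253, 0]) cylinder(h = 353, r = 19);
}
translate([-492, 161, 0]) {
  translate([0, 0, 353]) cube([312, 272, 36]);
  translate([19, 19, 0]) cylinder(h = 353, r = 19);
  translate([293, 19, 0]) cylinder(h = 353, r = 19);
  translate([19, 253, 0]) cylinder(h = 353, r = 19);
  translate([293, 253, 0]) cylinder(h = 353, r = 19);
}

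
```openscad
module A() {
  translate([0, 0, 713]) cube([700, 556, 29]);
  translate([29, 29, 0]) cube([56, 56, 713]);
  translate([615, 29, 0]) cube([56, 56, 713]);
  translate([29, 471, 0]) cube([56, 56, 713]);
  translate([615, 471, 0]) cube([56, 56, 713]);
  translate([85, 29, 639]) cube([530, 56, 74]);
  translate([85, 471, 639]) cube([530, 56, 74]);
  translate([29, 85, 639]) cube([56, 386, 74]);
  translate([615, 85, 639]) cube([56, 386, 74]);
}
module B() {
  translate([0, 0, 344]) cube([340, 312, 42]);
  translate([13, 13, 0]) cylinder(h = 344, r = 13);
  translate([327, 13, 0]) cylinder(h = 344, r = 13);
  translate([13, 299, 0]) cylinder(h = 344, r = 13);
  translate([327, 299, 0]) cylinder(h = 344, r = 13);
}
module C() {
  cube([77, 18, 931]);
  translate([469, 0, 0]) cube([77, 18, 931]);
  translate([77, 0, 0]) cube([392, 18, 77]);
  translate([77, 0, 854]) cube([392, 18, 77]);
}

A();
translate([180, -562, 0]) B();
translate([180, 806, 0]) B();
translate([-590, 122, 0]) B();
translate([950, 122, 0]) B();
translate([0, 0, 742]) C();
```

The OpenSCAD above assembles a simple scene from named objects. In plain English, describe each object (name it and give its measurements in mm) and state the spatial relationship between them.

A is a table with a 700×556 mm rectangular top, 29 mm thick, top surface at z = 742 mm, supported by four 56×56 mm square legs, each inset 29 mm from the nearest pair of top edges, running from the floor. Four apron rails, 56 mm thick and 74 mm tall, run between adjacent legs with their top edges flush with the underside of the top and their outer faces flush with the legs' outer faces.

B is a simple wooden stool: a rectangular seat 340 mm (x) by 312 mm (y), 42 mm thick, top face at z = 386 mm, on four round legs, each 26 mm in diameter. The legs rest on z = 0, each leg's axis is inset half a diameter from the nearest pair of seat edges (so the leg's bounding box is flush with the corner).

C is a rectangular picture frame lying in the x–z plane (depth along y). The opening is 392 mm wide (x) by 777 mm tall (z), surrounded by a border 77 mm wide on all four sides. The frame is 18 mm deep and is made of two full-height vertical stiles with two horizontal rails fitted between them.

Four stools sit around the table at the −y, +y, −x, +x sides. The picture frame is on top of the table.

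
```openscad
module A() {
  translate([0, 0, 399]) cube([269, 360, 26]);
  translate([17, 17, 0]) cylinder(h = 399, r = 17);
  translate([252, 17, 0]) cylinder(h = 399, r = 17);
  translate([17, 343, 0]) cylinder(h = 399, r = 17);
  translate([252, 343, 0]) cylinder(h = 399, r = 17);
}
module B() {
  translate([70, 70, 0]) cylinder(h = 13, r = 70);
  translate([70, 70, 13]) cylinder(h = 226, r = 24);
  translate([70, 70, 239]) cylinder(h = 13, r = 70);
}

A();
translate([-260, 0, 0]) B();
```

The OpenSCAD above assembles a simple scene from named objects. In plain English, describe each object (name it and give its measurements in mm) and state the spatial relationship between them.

A is a simple wooden stool: a rectangular seat 269 mm (x) by 360 mm (y), 26 mm thick, top face at z = 425 mm, on four round legs, each 34 mm in diameter. The legs rest on z = 0, each leg's axis is inset half a diameter from the nearest pair of seat edges (so the leg's bounding box is flush with the corner).

B is a spool: two coaxial disc flanges of radius 70 mm and thickness 13 mm, joined by a core cylinder of radius 24 mm and height 226 mm. The lower flange rests on z = 0 and the three cylinders share a vertical axis.

The spool is on the floor beside the stool on its −x side.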